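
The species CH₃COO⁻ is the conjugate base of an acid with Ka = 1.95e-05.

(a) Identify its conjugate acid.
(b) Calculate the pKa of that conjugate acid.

(a) The conjugate acid is formed by adding one H⁺ to CH₃COO⁻, giving CH₃COOH. (b) pKa = -log(Ka) = -log(1.95e-05) = 4.71.

Conjugate acid: CH₃COOH; pK_a = 4.71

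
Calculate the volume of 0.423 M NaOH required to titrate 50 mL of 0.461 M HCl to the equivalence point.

At equivalence: moles acid = moles base. moles HCl = 0.461 × 50/1000 = 0.02305 mol. V_base = moles / 0.423 × 1000 = 54.5 mL.

V_{base} = 54.5 mL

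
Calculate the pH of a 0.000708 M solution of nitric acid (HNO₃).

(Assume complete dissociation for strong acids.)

[H⁺] = 0.000708 M for strong acid. pH = -log[H⁺] = -log(0.000708)

pH = 3.15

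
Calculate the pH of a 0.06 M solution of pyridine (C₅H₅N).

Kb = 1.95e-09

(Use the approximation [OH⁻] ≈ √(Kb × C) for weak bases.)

[OH⁻] = √(Kb × C) = √(1.95e-09 × 0.06) = 1.0817e-05. pOH = 4.97, pH = 14 - pOH

pH = 9.03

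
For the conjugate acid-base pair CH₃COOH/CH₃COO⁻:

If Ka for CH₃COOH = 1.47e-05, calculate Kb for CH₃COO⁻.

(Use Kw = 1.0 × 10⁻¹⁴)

For a conjugate pair Ka × Kb = Kw, so Kb = Kw/Ka = 1.0 × 10⁻¹⁴ / 1.47e-05 = 6.80e-10.

K_b = 6.80e-10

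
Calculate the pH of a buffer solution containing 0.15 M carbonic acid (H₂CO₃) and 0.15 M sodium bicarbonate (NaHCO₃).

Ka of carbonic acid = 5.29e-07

pKa = -log(5.29e-07) = 6.28. pH = pKa + log([A⁻]/[HA]) = 6.28 + log(0.15/0.15)

pH = 6.28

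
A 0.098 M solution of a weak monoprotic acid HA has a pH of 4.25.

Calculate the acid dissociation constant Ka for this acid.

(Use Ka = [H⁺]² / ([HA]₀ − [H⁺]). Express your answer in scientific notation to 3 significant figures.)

[H⁺] = 10^(−pH) = 10^(−4.25) = 5.623e-05 M. For HA ⇌ H⁺ + A⁻, Ka = [H⁺][A⁻]/[HA] = [H⁺]² / ([HA]₀ − [H⁺]) = (5.623e-05)² / (0.098 − 5.623e-05) = 3.23e-08.

K_a = 3.23e-08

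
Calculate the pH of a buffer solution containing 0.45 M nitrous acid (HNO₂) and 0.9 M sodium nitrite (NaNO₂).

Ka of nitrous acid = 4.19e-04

pKa = -log(4.19e-04) = 3.38. pH = pKa + log([A⁻]/[HA]) = 3.38 + log(0.9/0.45)

pH = 3.68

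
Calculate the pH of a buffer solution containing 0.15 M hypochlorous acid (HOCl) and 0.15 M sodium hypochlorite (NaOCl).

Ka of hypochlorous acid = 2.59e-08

pKa = -log(2.59e-08) = 7.59. pH = pKa + log([A⁻]/[HA]) = 7.59 + log(0.15/0.15)

pH = 7.59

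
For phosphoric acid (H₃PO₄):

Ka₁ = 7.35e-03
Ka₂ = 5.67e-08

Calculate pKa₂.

pKa₂ = -log(Ka₂) = -log(5.67e-08) = 7.25.

pK_{a2} = 7.25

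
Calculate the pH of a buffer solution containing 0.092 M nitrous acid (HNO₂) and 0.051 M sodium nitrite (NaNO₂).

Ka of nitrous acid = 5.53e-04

pKa = -log(5.53e-04) = 3.26. pH = pKa + log([A⁻]/[HA]) = 3.26 + log(0.051/0.092)

pH = 3.00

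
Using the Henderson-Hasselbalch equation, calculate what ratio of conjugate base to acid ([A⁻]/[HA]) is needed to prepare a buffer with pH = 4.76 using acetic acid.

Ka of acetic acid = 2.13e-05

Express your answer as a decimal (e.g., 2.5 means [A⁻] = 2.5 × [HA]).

pKa = -log(2.13e-05) = 4.6716. pH = pKa + log([A⁻]/[HA]), so log([A⁻]/[HA]) = pH − pKa = 4.76 − 4.6716 = 0.0884. [A⁻]/[HA] = 10^(0.0884) = 1.23

[A⁻]/[HA] = 1.23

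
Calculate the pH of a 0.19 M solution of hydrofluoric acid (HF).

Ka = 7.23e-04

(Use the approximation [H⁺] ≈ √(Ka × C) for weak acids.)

[H⁺] = √(Ka × C) = √(7.23e-04 × 0.19) = 1.1720e-02. pH = -log(1.1720e-02)

pH = 1.93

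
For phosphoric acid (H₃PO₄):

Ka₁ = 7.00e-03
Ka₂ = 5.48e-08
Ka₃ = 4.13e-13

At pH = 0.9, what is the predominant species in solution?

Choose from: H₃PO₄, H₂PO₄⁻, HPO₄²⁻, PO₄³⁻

pKa₁ = 2.15, pKa₂ = 7.26, pKa₃ = 12.38. For a polyprotic acid the predominant species crosses at each pKa: below pKa_n the protonated form dominates, above it the deprotonated form does. At pH = 0.9, the predominant species is H₃PO₄.

H₃PO₄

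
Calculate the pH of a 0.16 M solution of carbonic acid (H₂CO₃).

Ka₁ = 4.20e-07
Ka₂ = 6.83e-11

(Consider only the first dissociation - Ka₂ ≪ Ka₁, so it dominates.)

First dissociation dominates. From Ka₁ = [H⁺][HA⁻]/[H₂A], x² + Ka₁·x − Ka₁·C = 0 with C = 0.16 M and Ka₁ = 4.20e-07. Solving: [H⁺] = (−Ka₁ + √(Ka₁² + 4·Ka₁·C)) / 2 = 2.5902e-04 M. pH = -log(2.5902e-04) = 3.59.

pH = 3.59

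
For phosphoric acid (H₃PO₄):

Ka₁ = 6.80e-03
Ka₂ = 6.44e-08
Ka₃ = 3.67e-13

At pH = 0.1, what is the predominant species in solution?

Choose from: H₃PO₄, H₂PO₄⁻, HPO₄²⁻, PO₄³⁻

pKa₁ = 2.17, pKa₂ = 7.19, pKa₃ = 12.44. For a polyprotic acid the predominant species crosses at each pKa: below pKa_n the protonated form dominates, above it the deprotonated form does. At pH = 0.1, the predominant species is H₃PO₄.

H₃PO₄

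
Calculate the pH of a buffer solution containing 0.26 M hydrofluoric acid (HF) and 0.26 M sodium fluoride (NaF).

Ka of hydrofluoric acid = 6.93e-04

pKa = -log(6.93e-04) = 3.16. pH = pKa + log([A⁻]/[HA]) = 3.16 + log(0.26/0.26)

pH = 3.16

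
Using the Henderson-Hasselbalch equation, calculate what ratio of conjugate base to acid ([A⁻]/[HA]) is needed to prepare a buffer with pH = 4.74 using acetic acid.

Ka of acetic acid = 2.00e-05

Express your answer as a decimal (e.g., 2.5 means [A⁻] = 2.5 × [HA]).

pKa = -log(2.00e-05) = 4.6990. pH = pKa + log([A⁻]/[HA]), so log([A⁻]/[HA]) = pH − pKa = 4.74 − 4.6990 = 0.0410. [A⁻]/[HA] = 10^(0.0410) = 1.10

[A⁻]/[HA] = 1.10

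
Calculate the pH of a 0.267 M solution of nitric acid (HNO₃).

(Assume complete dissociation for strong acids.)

[H⁺] = 0.267 M for strong acid. pH = -log[H⁺] = -log(0.267)

pH = 0.57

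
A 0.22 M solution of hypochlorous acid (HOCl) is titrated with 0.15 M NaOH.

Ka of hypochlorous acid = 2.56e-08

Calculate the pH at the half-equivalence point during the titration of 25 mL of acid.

At half-equivalence [HA] = [A⁻], so Henderson-Hasselbalch gives pH = pKa = -log(2.56e-08) = 7.59.

pH = pKa = 7.59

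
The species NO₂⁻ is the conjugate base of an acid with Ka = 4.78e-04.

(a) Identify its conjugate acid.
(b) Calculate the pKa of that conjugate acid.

(a) The conjugate acid is formed by adding one H⁺ to NO₂⁻, giving HNO₂. (b) pKa = -log(Ka) = -log(4.78e-04) = 3.32.

Conjugate acid: HNO₂; pK_a = 3.32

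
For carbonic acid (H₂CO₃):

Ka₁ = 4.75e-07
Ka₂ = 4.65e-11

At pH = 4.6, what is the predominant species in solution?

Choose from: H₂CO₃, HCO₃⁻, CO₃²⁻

pKa₁ = 6.32, pKa₂ = 10.33. For a polyprotic acid the predominant species crosses at each pKa: below pKa_n the protonated form dominates, above it the deprotonated form does. At pH = 4.6, the predominant species is H₂CO₃.

H₂CO₃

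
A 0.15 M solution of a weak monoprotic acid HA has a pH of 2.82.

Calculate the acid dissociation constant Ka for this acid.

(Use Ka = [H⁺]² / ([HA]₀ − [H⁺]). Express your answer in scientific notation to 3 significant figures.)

[H⁺] = 10^(−pH) = 10^(−2.82) = 1.514e-03 M. For HA ⇌ H⁺ + A⁻, Ka = [H⁺][A⁻]/[HA] = [H⁺]² / ([HA]₀ − [H⁺]) = (1.514e-03)² / (0.15 − 1.514e-03) = 1.54e-05.

K_a = 1.54e-05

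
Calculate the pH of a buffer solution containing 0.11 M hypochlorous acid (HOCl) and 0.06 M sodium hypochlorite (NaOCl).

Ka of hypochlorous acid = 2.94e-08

pKa = -log(2.94e-08) = 7.53. pH = pKa + log([A⁻]/[HA]) = 7.53 + log(0.06/0.11)

pH = 7.27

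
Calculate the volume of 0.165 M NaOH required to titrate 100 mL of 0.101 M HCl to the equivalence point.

At equivalence: moles acid = moles base. moles HCl = 0.101 × 100/1000 = 0.0101 mol. V_base = moles / 0.165 × 1000 = 61.2 mL.

V_{base} = 61.2 mL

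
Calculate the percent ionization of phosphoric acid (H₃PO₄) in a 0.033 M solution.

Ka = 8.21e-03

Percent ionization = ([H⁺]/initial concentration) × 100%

Using Ka equilibrium: x² + Ka×x - Ka×C = 0. Solving: [H⁺] = 1.2859e-02. Percent = (1.2859e-02/0.033) × 100

Percent ionization = 39%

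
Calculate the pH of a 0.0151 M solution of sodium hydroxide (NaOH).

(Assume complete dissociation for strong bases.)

[OH⁻] = 0.0151 M for strong base. pOH = -log[OH⁻] = 1.82, pH = 14 - pOH

pH = 12.18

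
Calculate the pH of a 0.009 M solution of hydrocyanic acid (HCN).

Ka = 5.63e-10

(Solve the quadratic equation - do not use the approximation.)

x² + Ka×x - Ka×C = 0. Using quadratic formula: [H⁺] = 2.2507e-06

pH = 5.65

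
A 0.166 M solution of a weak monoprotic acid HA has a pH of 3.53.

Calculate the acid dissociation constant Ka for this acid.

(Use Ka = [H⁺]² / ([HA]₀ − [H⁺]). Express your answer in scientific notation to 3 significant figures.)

[H⁺] = 10^(−pH) = 10^(−3.53) = 2.951e-04 M. For HA ⇌ H⁺ + A⁻, Ka = [H⁺][A⁻]/[HA] = [H⁺]² / ([HA]₀ − [H⁺]) = (2.951e-04)² / (0.166 − 2.951e-04) = 5.26e-07.

K_a = 5.26e-07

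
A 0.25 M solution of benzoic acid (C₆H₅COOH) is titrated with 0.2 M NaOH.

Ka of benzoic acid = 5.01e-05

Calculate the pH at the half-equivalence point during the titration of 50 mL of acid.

At half-equivalence [HA] = [A⁻], so Henderson-Hasselbalch gives pH = pKa = -log(5.01e-05) = 4.30.

pH = pKa = 4.30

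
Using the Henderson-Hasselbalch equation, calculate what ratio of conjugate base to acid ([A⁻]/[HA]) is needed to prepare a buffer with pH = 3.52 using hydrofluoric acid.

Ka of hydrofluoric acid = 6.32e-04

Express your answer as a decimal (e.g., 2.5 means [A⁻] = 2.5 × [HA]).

pKa = -log(6.32e-04) = 3.1993. pH = pKa + log([A⁻]/[HA]), so log([A⁻]/[HA]) = pH − pKa = 3.52 − 3.1993 = 0.3207. [A⁻]/[HA] = 10^(0.3207) = 2.09

[A⁻]/[HA] = 2.09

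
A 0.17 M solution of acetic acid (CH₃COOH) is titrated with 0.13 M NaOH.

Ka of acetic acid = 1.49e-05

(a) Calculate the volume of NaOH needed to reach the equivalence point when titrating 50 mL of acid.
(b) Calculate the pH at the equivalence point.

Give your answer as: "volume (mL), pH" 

moles acid = 0.17 × 50/1000 = 0.0085 mol; V_base = moles/0.13 × 1000 = 65.4 mL. At equivalence only the conjugate base is present: [A⁻] = 0.0085/0.115 = 7.3667e-02 M. Kb = Kw/Ka = 6.71e-10; [OH⁻] = √(Kb × [A⁻]) = 7.0314e-06; pOH = 5.15; pH = 14 - pOH = 8.85.

V = 65.4 mL, pH = 8.85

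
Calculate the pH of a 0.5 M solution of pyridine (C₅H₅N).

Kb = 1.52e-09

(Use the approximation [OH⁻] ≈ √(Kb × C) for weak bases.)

[OH⁻] = √(Kb × C) = √(1.52e-09 × 0.5) = 2.7568e-05. pOH = 4.56, pH = 14 - pOH

pH = 9.44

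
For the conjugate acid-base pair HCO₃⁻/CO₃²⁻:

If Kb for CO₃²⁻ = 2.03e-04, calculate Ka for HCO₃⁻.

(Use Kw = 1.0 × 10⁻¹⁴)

For a conjugate pair Ka × Kb = Kw, so Ka = Kw/Kb = 1.0 × 10⁻¹⁴ / 2.03e-04 = 4.93e-11.

K_a = 4.93e-11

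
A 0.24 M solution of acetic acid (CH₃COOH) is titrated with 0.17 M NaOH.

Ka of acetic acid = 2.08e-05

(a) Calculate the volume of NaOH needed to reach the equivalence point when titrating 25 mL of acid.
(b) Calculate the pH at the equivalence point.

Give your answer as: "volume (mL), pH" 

moles acid = 0.24 × 25/1000 = 0.006 mol; V_base = moles/0.17 × 1000 = 35.3 mL. At equivalence only the conjugate base is present: [A⁻] = 0.006/0.060 = 9.9512e-02 M. Kb = Kw/Ka = 4.81e-10; [OH⁻] = √(Kb × [A⁻]) = 6.9168e-06; pOH = 5.16; pH = 14 - pOH = 8.84.

V = 35.3 mL, pH = 8.84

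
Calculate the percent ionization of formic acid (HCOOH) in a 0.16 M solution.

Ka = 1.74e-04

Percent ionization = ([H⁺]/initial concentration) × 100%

Using Ka equilibrium: x² + Ka×x - Ka×C = 0. Solving: [H⁺] = 5.1901e-03. Percent = (5.1901e-03/0.16) × 100

Percent ionization = 3.24%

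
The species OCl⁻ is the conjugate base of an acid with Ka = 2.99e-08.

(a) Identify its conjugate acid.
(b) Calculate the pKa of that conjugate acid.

(a) The conjugate acid is formed by adding one H⁺ to OCl⁻, giving HOCl. (b) pKa = -log(Ka) = -log(2.99e-08) = 7.52.

Conjugate acid: HOCl; pK_a = 7.52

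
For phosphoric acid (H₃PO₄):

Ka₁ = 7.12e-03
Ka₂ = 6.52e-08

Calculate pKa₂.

pKa₂ = -log(Ka₂) = -log(6.52e-08) = 7.19.

pK_{a2} = 7.19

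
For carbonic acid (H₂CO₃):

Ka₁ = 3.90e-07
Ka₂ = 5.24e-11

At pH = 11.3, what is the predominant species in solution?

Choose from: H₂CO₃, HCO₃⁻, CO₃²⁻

pKa₁ = 6.41, pKa₂ = 10.28. For a polyprotic acid the predominant species crosses at each pKa: below pKa_n the protonated form dominates, above it the deprotonated form does. At pH = 11.3, the predominant species is CO₃²⁻.

CO₃²⁻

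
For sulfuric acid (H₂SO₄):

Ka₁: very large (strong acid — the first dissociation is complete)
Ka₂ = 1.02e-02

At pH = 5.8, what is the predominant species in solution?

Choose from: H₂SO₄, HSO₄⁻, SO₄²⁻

The first dissociation is complete, so H₂SO₄ itself is never the predominant species in water; pKa₂ = -log(1.02e-02) = 1.99. For a polyprotic acid the predominant species crosses at each pKa: below pKa_n the protonated form dominates, above it the deprotonated form does. At pH = 5.8, the predominant species is SO₄²⁻.

SO₄²⁻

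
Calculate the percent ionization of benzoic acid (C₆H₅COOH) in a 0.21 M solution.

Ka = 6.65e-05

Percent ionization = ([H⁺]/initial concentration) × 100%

Using Ka equilibrium: x² + Ka×x - Ka×C = 0. Solving: [H⁺] = 3.7039e-03. Percent = (3.7039e-03/0.21) × 100

Percent ionization = 1.76%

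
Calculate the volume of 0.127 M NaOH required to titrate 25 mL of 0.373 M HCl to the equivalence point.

At equivalence: moles acid = moles base. moles HCl = 0.373 × 25/1000 = 0.009325 mol. V_base = moles / 0.127 × 1000 = 73.4 mL.

V_{base} = 73.4 mL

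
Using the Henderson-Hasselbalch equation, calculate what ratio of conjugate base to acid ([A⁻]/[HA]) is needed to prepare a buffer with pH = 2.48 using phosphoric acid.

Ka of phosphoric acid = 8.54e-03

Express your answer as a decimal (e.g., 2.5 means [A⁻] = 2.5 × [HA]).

pKa = -log(8.54e-03) = 2.0685. pH = pKa + log([A⁻]/[HA]), so log([A⁻]/[HA]) = pH − pKa = 2.48 − 2.0685 = 0.4115. [A⁻]/[HA] = 10^(0.4115) = 2.58

[A⁻]/[HA] = 2.58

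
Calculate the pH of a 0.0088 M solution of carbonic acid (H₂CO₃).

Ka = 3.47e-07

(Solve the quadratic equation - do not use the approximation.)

x² + Ka×x - Ka×C = 0. Using quadratic formula: [H⁺] = 5.5086e-05

pH = 4.26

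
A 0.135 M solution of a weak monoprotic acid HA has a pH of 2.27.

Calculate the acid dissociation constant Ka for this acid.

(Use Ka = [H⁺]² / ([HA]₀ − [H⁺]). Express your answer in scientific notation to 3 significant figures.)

[H⁺] = 10^(−pH) = 10^(−2.27) = 5.370e-03 M. For HA ⇌ H⁺ + A⁻, Ka = [H⁺][A⁻]/[HA] = [H⁺]² / ([HA]₀ − [H⁺]) = (5.370e-03)² / (0.135 − 5.370e-03) = 2.22e-04.

K_a = 2.22e-04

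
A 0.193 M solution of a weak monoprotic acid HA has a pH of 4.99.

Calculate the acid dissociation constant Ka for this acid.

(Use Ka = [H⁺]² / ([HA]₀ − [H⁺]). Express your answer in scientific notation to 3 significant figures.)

[H⁺] = 10^(−pH) = 10^(−4.99) = 1.023e-05 M. For HA ⇌ H⁺ + A⁻, Ka = [H⁺][A⁻]/[HA] = [H⁺]² / ([HA]₀ − [H⁺]) = (1.023e-05)² / (0.193 − 1.023e-05) = 5.43e-10.

K_a = 5.43e-10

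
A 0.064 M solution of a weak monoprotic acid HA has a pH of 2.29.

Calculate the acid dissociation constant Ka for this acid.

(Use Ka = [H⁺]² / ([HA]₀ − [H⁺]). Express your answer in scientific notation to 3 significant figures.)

[H⁺] = 10^(−pH) = 10^(−2.29) = 5.129e-03 M. For HA ⇌ H⁺ + A⁻, Ka = [H⁺][A⁻]/[HA] = [H⁺]² / ([HA]₀ − [H⁺]) = (5.129e-03)² / (0.064 − 5.129e-03) = 4.47e-04.

K_a = 4.47e-04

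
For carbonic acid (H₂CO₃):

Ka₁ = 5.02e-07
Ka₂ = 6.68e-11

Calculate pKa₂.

pKa₂ = -log(Ka₂) = -log(6.68e-11) = 10.18.

pK_{a2} = 10.18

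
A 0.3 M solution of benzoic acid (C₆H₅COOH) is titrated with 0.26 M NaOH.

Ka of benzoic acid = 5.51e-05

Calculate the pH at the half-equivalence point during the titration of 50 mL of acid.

At half-equivalence [HA] = [A⁻], so Henderson-Hasselbalch gives pH = pKa = -log(5.51e-05) = 4.26.

pH = pKa = 4.26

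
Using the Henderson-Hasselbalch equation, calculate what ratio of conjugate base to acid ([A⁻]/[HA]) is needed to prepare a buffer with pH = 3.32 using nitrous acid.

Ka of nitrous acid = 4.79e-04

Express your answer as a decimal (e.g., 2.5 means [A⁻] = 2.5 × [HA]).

pKa = -log(4.79e-04) = 3.3197. pH = pKa + log([A⁻]/[HA]), so log([A⁻]/[HA]) = pH − pKa = 3.32 − 3.3197 = 0.0003. [A⁻]/[HA] = 10^(0.0003) = 1.00

[A⁻]/[HA] = 1.00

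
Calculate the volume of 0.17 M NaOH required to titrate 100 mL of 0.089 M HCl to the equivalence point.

At equivalence: moles acid = moles base. moles HCl = 0.089 × 100/1000 = 0.0089 mol. V_base = moles / 0.17 × 1000 = 52.4 mL.

V_{base} = 52.4 mL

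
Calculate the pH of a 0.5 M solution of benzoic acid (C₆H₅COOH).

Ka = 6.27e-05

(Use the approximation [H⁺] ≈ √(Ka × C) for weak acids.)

[H⁺] = √(Ka × C) = √(6.27e-05 × 0.5) = 5.5991e-03. pH = -log(5.5991e-03)

pH = 2.25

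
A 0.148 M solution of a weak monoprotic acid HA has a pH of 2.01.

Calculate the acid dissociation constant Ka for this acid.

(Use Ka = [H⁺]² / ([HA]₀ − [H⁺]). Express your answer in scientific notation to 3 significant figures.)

[H⁺] = 10^(−pH) = 10^(−2.01) = 9.772e-03 M. For HA ⇌ H⁺ + A⁻, Ka = [H⁺][A⁻]/[HA] = [H⁺]² / ([HA]₀ − [H⁺]) = (9.772e-03)² / (0.148 − 9.772e-03) = 6.91e-04.

K_a = 6.91e-04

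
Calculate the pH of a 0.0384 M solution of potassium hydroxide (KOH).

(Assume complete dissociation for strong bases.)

[OH⁻] = 0.0384 M for strong base. pOH = -log[OH⁻] = 1.42, pH = 14 - pOH

pH = 12.58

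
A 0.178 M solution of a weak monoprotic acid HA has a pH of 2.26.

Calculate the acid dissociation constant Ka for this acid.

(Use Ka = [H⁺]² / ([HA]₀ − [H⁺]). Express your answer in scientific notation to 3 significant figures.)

[H⁺] = 10^(−pH) = 10^(−2.26) = 5.495e-03 M. For HA ⇌ H⁺ + A⁻, Ka = [H⁺][A⁻]/[HA] = [H⁺]² / ([HA]₀ − [H⁺]) = (5.495e-03)² / (0.178 − 5.495e-03) = 1.75e-04.

K_a = 1.75e-04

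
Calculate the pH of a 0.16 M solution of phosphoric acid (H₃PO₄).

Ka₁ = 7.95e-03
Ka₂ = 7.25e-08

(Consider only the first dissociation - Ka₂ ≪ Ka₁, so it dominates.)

First dissociation dominates. From Ka₁ = [H⁺][HA⁻]/[H₂A], x² + Ka₁·x − Ka₁·C = 0 with C = 0.16 M and Ka₁ = 7.95e-03. Solving: [H⁺] = (−Ka₁ + √(Ka₁² + 4·Ka₁·C)) / 2 = 3.1911e-02 M. pH = -log(3.1911e-02) = 1.50.

pH = 1.50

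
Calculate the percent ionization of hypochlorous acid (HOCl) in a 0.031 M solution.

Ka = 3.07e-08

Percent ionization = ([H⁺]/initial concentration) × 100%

Using Ka equilibrium: x² + Ka×x - Ka×C = 0. Solving: [H⁺] = 3.0834e-05. Percent = (3.0834e-05/0.031) × 100

Percent ionization = 0.0995%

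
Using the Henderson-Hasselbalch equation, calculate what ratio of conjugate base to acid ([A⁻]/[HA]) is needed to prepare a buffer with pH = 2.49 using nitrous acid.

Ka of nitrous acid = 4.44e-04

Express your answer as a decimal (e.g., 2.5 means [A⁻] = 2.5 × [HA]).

pKa = -log(4.44e-04) = 3.3526. pH = pKa + log([A⁻]/[HA]), so log([A⁻]/[HA]) = pH − pKa = 2.49 − 3.3526 = -0.8626. [A⁻]/[HA] = 10^(-0.8626) = 0.137

[A⁻]/[HA] = 0.137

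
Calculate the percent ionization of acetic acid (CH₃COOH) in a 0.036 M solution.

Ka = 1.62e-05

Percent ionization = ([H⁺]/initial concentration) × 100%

Using Ka equilibrium: x² + Ka×x - Ka×C = 0. Solving: [H⁺] = 7.5562e-04. Percent = (7.5562e-04/0.036) × 100

Percent ionization = 2.1%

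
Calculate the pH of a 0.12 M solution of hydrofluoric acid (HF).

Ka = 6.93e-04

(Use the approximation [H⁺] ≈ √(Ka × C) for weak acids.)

[H⁺] = √(Ka × C) = √(6.93e-04 × 0.12) = 9.1192e-03. pH = -log(9.1192e-03)

pH = 2.04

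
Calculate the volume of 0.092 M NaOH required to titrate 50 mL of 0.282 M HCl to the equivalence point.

At equivalence: moles acid = moles base. moles HCl = 0.282 × 50/1000 = 0.0141 mol. V_base = moles / 0.092 × 1000 = 153.3 mL.

V_{base} = 153.3 mL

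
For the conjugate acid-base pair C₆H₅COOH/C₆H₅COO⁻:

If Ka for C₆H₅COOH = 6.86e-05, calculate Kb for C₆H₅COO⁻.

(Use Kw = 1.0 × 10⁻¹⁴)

For a conjugate pair Ka × Kb = Kw, so Kb = Kw/Ka = 1.0 × 10⁻¹⁴ / 6.86e-05 = 1.46e-10.

K_b = 1.46e-10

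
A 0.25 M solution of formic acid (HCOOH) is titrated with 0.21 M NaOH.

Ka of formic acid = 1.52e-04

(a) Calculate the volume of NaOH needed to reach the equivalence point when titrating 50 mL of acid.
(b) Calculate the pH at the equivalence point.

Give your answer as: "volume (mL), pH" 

moles acid = 0.25 × 50/1000 = 0.0125 mol; V_base = moles/0.21 × 1000 = 59.5 mL. At equivalence only the conjugate base is present: [A⁻] = 0.0125/0.110 = 1.1413e-01 M. Kb = Kw/Ka = 6.58e-11; [OH⁻] = √(Kb × [A⁻]) = 2.7402e-06; pOH = 5.56; pH = 14 - pOH = 8.44.

V = 59.5 mL, pH = 8.44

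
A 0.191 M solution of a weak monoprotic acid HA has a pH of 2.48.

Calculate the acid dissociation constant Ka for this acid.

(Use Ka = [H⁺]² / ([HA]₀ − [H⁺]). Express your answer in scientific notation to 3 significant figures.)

[H⁺] = 10^(−pH) = 10^(−2.48) = 3.311e-03 M. For HA ⇌ H⁺ + A⁻, Ka = [H⁺][A⁻]/[HA] = [H⁺]² / ([HA]₀ − [H⁺]) = (3.311e-03)² / (0.191 − 3.311e-03) = 5.84e-05.

K_a = 5.84e-05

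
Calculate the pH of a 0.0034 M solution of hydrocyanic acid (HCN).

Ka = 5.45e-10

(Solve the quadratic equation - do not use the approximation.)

x² + Ka×x - Ka×C = 0. Using quadratic formula: [H⁺] = 1.3610e-06

pH = 5.87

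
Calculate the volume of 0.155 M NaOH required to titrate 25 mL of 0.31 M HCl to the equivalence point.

At equivalence: moles acid = moles base. moles HCl = 0.31 × 25/1000 = 0.00775 mol. V_base = moles / 0.155 × 1000 = 50.0 mL.

V_{base} = 50.0 mL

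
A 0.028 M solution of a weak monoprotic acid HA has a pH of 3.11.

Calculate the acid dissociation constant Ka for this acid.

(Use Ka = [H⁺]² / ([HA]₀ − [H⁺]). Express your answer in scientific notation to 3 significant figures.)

[H⁺] = 10^(−pH) = 10^(−3.11) = 7.762e-04 M. For HA ⇌ H⁺ + A⁻, Ka = [H⁺][A⁻]/[HA] = [H⁺]² / ([HA]₀ − [H⁺]) = (7.762e-04)² / (0.028 − 7.762e-04) = 2.21e-05.

K_a = 2.21e-05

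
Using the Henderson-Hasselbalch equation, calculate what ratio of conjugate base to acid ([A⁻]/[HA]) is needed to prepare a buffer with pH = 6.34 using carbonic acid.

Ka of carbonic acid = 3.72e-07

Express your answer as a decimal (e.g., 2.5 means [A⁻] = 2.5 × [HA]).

pKa = -log(3.72e-07) = 6.4295. pH = pKa + log([A⁻]/[HA]), so log([A⁻]/[HA]) = pH − pKa = 6.34 − 6.4295 = -0.0895. [A⁻]/[HA] = 10^(-0.0895) = 0.814

[A⁻]/[HA] = 0.814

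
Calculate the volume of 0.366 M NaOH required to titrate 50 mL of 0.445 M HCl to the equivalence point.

At equivalence: moles acid = moles base. moles HCl = 0.445 × 50/1000 = 0.02225 mol. V_base = moles / 0.366 × 1000 = 60.8 mL.

V_{base} = 60.8 mL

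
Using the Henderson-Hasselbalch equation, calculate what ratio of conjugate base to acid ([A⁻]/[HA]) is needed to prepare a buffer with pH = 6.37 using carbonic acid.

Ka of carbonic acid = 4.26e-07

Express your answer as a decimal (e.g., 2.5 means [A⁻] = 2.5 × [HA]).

pKa = -log(4.26e-07) = 6.3706. pH = pKa + log([A⁻]/[HA]), so log([A⁻]/[HA]) = pH − pKa = 6.37 − 6.3706 = -0.0006. [A⁻]/[HA] = 10^(-0.0006) = 0.999

[A⁻]/[HA] = 0.999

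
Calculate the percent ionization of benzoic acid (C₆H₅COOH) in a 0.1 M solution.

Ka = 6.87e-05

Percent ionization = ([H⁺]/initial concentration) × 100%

Using Ka equilibrium: x² + Ka×x - Ka×C = 0. Solving: [H⁺] = 2.5869e-03. Percent = (2.5869e-03/0.1) × 100

Percent ionization = 2.59%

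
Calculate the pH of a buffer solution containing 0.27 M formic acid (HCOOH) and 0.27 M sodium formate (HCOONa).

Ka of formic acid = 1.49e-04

pKa = -log(1.49e-04) = 3.83. pH = pKa + log([A⁻]/[HA]) = 3.83 + log(0.27/0.27)

pH = 3.83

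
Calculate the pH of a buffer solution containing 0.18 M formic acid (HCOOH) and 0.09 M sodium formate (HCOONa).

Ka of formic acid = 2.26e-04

pKa = -log(2.26e-04) = 3.65. pH = pKa + log([A⁻]/[HA]) = 3.65 + log(0.09/0.18)

pH = 3.34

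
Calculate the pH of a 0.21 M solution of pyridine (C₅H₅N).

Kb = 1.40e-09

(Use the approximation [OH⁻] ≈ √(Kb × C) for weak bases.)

[OH⁻] = √(Kb × C) = √(1.40e-09 × 0.21) = 1.7146e-05. pOH = 4.77, pH = 14 - pOH

pH = 9.23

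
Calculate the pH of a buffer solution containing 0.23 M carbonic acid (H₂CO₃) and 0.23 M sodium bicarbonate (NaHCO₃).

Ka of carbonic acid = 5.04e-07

pKa = -log(5.04e-07) = 6.30. pH = pKa + log([A⁻]/[HA]) = 6.30 + log(0.23/0.23)

pH = 6.30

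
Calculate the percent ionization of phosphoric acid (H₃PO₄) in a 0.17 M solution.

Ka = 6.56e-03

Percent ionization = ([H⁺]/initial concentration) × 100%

Using Ka equilibrium: x² + Ka×x - Ka×C = 0. Solving: [H⁺] = 3.0275e-02. Percent = (3.0275e-02/0.17) × 100

Percent ionization = 17.8%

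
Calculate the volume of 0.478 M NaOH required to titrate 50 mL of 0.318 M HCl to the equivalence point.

At equivalence: moles acid = moles base. moles HCl = 0.318 × 50/1000 = 0.0159 mol. V_base = moles / 0.478 × 1000 = 33.3 mL.

V_{base} = 33.3 mL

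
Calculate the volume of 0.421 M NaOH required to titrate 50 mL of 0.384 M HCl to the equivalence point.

At equivalence: moles acid = moles base. moles HCl = 0.384 × 50/1000 = 0.0192 mol. V_base = moles / 0.421 × 1000 = 45.6 mL.

V_{base} = 45.6 mL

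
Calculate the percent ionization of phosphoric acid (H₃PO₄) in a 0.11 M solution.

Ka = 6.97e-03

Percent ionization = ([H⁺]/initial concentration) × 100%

Using Ka equilibrium: x² + Ka×x - Ka×C = 0. Solving: [H⁺] = 2.4423e-02. Percent = (2.4423e-02/0.11) × 100

Percent ionization = 22.2%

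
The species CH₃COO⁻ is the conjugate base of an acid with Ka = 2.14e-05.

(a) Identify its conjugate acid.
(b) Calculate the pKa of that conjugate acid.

(a) The conjugate acid is formed by adding one H⁺ to CH₃COO⁻, giving CH₃COOH. (b) pKa = -log(Ka) = -log(2.14e-05) = 4.67.

Conjugate acid: CH₃COOH; pK_a = 4.67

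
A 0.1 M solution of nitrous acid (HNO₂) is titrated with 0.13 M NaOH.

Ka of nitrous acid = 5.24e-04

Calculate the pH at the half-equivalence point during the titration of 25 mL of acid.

At half-equivalence [HA] = [A⁻], so Henderson-Hasselbalch gives pH = pKa = -log(5.24e-04) = 3.28.

pH = pKa = 3.28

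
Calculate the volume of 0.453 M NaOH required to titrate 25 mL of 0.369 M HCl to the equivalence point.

At equivalence: moles acid = moles base. moles HCl = 0.369 × 25/1000 = 0.009225 mol. V_base = moles / 0.453 × 1000 = 20.4 mL.

V_{base} = 20.4 mL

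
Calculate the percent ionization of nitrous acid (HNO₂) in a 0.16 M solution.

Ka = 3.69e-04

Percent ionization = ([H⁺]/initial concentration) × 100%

Using Ka equilibrium: x² + Ka×x - Ka×C = 0. Solving: [H⁺] = 7.5015e-03. Percent = (7.5015e-03/0.16) × 100

Percent ionization = 4.69%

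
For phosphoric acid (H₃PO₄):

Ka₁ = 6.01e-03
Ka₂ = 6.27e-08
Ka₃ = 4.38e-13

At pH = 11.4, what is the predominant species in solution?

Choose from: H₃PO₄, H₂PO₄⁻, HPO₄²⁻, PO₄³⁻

pKa₁ = 2.22, pKa₂ = 7.20, pKa₃ = 12.36. For a polyprotic acid the predominant species crosses at each pKa: below pKa_n the protonated form dominates, above it the deprotonated form does. At pH = 11.4, the predominant species is HPO₄²⁻.

HPO₄²⁻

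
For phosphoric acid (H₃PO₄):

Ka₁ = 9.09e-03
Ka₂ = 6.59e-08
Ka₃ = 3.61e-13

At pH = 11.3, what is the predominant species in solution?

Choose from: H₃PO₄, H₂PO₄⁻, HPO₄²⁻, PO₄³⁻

pKa₁ = 2.04, pKa₂ = 7.18, pKa₃ = 12.44. For a polyprotic acid the predominant species crosses at each pKa: below pKa_n the protonated form dominates, above it the deprotonated form does. At pH = 11.3, the predominant species is HPO₄²⁻.

HPO₄²⁻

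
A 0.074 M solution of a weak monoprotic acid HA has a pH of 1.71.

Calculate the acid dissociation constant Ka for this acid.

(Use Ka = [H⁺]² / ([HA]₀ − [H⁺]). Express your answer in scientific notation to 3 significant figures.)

[H⁺] = 10^(−pH) = 10^(−1.71) = 1.950e-02 M. For HA ⇌ H⁺ + A⁻, Ka = [H⁺][A⁻]/[HA] = [H⁺]² / ([HA]₀ − [H⁺]) = (1.950e-02)² / (0.074 − 1.950e-02) = 6.98e-03.

K_a = 6.98e-03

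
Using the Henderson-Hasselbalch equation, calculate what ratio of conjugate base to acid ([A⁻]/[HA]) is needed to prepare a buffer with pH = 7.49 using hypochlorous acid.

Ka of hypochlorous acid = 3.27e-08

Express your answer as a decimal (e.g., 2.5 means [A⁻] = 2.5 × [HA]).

pKa = -log(3.27e-08) = 7.4855. pH = pKa + log([A⁻]/[HA]), so log([A⁻]/[HA]) = pH − pKa = 7.49 − 7.4855 = 0.0045. [A⁻]/[HA] = 10^(0.0045) = 1.01

[A⁻]/[HA] = 1.01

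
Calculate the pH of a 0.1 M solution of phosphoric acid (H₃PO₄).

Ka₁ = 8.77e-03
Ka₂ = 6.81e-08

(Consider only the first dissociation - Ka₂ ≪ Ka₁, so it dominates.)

First dissociation dominates. From Ka₁ = [H⁺][HA⁻]/[H₂A], x² + Ka₁·x − Ka₁·C = 0 with C = 0.1 M and Ka₁ = 8.77e-03. Solving: [H⁺] = (−Ka₁ + √(Ka₁² + 4·Ka₁·C)) / 2 = 2.5552e-02 M. pH = -log(2.5552e-02) = 1.59.

pH = 1.59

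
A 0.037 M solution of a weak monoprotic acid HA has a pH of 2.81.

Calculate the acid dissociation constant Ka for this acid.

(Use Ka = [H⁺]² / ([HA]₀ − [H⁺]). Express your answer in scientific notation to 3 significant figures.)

[H⁺] = 10^(−pH) = 10^(−2.81) = 1.549e-03 M. For HA ⇌ H⁺ + A⁻, Ka = [H⁺][A⁻]/[HA] = [H⁺]² / ([HA]₀ − [H⁺]) = (1.549e-03)² / (0.037 − 1.549e-03) = 6.77e-05.

K_a = 6.77e-05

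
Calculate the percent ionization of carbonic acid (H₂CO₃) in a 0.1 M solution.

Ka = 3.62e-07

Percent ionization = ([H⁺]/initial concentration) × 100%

Using Ka equilibrium: x² + Ka×x - Ka×C = 0. Solving: [H⁺] = 1.9008e-04. Percent = (1.9008e-04/0.1) × 100

Percent ionization = 0.19%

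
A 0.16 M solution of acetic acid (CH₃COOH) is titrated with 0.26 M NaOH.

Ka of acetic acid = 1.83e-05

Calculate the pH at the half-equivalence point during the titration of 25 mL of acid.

At half-equivalence [HA] = [A⁻], so Henderson-Hasselbalch gives pH = pKa = -log(1.83e-05) = 4.74.

pH = pKa = 4.74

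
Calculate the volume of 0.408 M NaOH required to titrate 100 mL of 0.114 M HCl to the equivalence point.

At equivalence: moles acid = moles base. moles HCl = 0.114 × 100/1000 = 0.0114 mol. V_base = moles / 0.408 × 1000 = 27.9 mL.

V_{base} = 27.9 mL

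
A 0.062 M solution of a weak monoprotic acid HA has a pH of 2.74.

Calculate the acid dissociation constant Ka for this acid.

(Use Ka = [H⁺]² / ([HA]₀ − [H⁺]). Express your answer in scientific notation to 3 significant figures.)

[H⁺] = 10^(−pH) = 10^(−2.74) = 1.820e-03 M. For HA ⇌ H⁺ + A⁻, Ka = [H⁺][A⁻]/[HA] = [H⁺]² / ([HA]₀ − [H⁺]) = (1.820e-03)² / (0.062 − 1.820e-03) = 5.50e-05.

K_a = 5.50e-05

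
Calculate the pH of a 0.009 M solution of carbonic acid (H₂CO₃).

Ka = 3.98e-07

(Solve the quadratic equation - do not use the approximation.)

x² + Ka×x - Ka×C = 0. Using quadratic formula: [H⁺] = 5.9651e-05

pH = 4.22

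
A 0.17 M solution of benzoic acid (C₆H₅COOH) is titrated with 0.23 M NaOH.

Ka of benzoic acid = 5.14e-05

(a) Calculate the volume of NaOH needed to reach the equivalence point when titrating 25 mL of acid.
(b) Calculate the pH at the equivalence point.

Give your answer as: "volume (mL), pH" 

moles acid = 0.17 × 25/1000 = 0.00425 mol; V_base = moles/0.23 × 1000 = 18.5 mL. At equivalence only the conjugate base is present: [A⁻] = 0.00425/0.043 = 9.7750e-02 M. Kb = Kw/Ka = 1.95e-10; [OH⁻] = √(Kb × [A⁻]) = 4.3609e-06; pOH = 5.36; pH = 14 - pOH = 8.64.

V = 18.5 mL, pH = 8.64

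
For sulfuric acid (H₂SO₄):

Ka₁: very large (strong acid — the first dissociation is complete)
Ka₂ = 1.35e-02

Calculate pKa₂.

pKa₂ = -log(Ka₂) = -log(1.35e-02) = 1.87.

pK_{a2} = 1.87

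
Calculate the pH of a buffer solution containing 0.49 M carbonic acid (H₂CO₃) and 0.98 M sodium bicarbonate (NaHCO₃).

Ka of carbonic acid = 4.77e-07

pKa = -log(4.77e-07) = 6.32. pH = pKa + log([A⁻]/[HA]) = 6.32 + log(0.98/0.49)

pH = 6.62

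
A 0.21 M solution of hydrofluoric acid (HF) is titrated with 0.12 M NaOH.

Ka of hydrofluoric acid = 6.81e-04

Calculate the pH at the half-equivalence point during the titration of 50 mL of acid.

At half-equivalence [HA] = [A⁻], so Henderson-Hasselbalch gives pH = pKa = -log(6.81e-04) = 3.17.

pH = pKa = 3.17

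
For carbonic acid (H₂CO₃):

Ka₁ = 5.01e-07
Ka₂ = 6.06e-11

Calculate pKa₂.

pKa₂ = -log(Ka₂) = -log(6.06e-11) = 10.22.

pK_{a2} = 10.22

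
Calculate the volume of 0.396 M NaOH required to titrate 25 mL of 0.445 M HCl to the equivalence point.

At equivalence: moles acid = moles base. moles HCl = 0.445 × 25/1000 = 0.01112 mol. V_base = moles / 0.396 × 1000 = 28.1 mL.

V_{base} = 28.1 mL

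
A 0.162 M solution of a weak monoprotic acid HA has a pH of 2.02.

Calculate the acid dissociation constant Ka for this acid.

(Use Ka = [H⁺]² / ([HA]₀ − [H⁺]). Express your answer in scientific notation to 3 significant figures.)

[H⁺] = 10^(−pH) = 10^(−2.02) = 9.550e-03 M. For HA ⇌ H⁺ + A⁻, Ka = [H⁺][A⁻]/[HA] = [H⁺]² / ([HA]₀ − [H⁺]) = (9.550e-03)² / (0.162 − 9.550e-03) = 5.98e-04.

K_a = 5.98e-04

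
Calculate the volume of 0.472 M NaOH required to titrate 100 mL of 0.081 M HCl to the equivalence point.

At equivalence: moles acid = moles base. moles HCl = 0.081 × 100/1000 = 0.0081 mol. V_base = moles / 0.472 × 1000 = 17.2 mL.

V_{base} = 17.2 mL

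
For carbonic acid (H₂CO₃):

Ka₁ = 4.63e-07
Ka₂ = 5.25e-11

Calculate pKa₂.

pKa₂ = -log(Ka₂) = -log(5.25e-11) = 10.28.

pK_{a2} = 10.28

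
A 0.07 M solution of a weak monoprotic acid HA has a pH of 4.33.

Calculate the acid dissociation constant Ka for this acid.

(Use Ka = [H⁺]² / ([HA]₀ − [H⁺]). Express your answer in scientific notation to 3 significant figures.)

[H⁺] = 10^(−pH) = 10^(−4.33) = 4.677e-05 M. For HA ⇌ H⁺ + A⁻, Ka = [H⁺][A⁻]/[HA] = [H⁺]² / ([HA]₀ − [H⁺]) = (4.677e-05)² / (0.07 − 4.677e-05) = 3.13e-08.

K_a = 3.13e-08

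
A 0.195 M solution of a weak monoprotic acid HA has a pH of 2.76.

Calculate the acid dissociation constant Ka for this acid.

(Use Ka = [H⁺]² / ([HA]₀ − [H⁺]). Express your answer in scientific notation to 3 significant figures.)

[H⁺] = 10^(−pH) = 10^(−2.76) = 1.738e-03 M. For HA ⇌ H⁺ + A⁻, Ka = [H⁺][A⁻]/[HA] = [H⁺]² / ([HA]₀ − [H⁺]) = (1.738e-03)² / (0.195 − 1.738e-03) = 1.56e-05.

K_a = 1.56e-05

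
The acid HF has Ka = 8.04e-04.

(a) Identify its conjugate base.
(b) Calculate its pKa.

(a) The conjugate base is formed by removing one H⁺ from HF, giving F⁻. (b) pKa = -log(Ka) = -log(8.04e-04) = 3.09.

Conjugate base: F⁻; pK_a = 3.09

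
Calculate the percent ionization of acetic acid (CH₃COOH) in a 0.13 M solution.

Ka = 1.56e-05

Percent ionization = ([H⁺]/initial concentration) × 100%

Using Ka equilibrium: x² + Ka×x - Ka×C = 0. Solving: [H⁺] = 1.4163e-03. Percent = (1.4163e-03/0.13) × 100

Percent ionization = 1.09%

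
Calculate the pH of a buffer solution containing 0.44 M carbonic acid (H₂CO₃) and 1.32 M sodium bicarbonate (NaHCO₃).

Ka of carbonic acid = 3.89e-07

pKa = -log(3.89e-07) = 6.41. pH = pKa + log([A⁻]/[HA]) = 6.41 + log(1.32/0.44)

pH = 6.89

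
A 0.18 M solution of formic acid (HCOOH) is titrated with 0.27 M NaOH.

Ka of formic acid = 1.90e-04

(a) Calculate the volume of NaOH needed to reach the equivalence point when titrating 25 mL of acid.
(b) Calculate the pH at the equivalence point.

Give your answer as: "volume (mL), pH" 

moles acid = 0.18 × 25/1000 = 0.0045 mol; V_base = moles/0.27 × 1000 = 16.7 mL. At equivalence only the conjugate base is present: [A⁻] = 0.0045/0.042 = 1.0800e-01 M. Kb = Kw/Ka = 5.26e-11; [OH⁻] = √(Kb × [A⁻]) = 2.3842e-06; pOH = 5.62; pH = 14 - pOH = 8.38.

V = 16.7 mL, pH = 8.38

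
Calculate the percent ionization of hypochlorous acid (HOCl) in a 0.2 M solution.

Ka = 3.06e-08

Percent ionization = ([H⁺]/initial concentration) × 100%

Using Ka equilibrium: x² + Ka×x - Ka×C = 0. Solving: [H⁺] = 7.8215e-05. Percent = (7.8215e-05/0.2) × 100

Percent ionization = 0.0391%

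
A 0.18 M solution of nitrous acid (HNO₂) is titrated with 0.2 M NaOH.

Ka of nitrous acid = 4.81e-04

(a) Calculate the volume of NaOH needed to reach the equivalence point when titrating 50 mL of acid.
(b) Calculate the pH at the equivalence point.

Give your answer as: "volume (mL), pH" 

moles acid = 0.18 × 50/1000 = 0.009 mol; V_base = moles/0.2 × 1000 = 45.0 mL. At equivalence only the conjugate base is present: [A⁻] = 0.009/0.095 = 9.4737e-02 M. Kb = Kw/Ka = 2.08e-11; [OH⁻] = √(Kb × [A⁻]) = 1.4034e-06; pOH = 5.85; pH = 14 - pOH = 8.15.

V = 45.0 mL, pH = 8.15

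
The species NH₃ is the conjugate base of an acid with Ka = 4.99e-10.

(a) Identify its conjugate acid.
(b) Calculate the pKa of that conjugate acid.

(a) The conjugate acid is formed by adding one H⁺ to NH₃, giving NH₄⁺. (b) pKa = -log(Ka) = -log(4.99e-10) = 9.30.

Conjugate acid: NH₄⁺; pK_a = 9.30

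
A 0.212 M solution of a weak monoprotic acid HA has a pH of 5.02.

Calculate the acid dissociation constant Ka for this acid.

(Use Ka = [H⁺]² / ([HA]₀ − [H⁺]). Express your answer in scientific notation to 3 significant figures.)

[H⁺] = 10^(−pH) = 10^(−5.02) = 9.550e-06 M. For HA ⇌ H⁺ + A⁻, Ka = [H⁺][A⁻]/[HA] = [H⁺]² / ([HA]₀ − [H⁺]) = (9.550e-06)² / (0.212 − 9.550e-06) = 4.30e-10.

K_a = 4.30e-10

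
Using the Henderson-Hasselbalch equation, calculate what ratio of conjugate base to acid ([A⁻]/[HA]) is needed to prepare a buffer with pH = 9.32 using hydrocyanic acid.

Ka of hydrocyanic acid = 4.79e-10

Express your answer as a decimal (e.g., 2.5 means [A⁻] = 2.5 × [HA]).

pKa = -log(4.79e-10) = 9.3197. pH = pKa + log([A⁻]/[HA]), so log([A⁻]/[HA]) = pH − pKa = 9.32 − 9.3197 = 0.0003. [A⁻]/[HA] = 10^(0.0003) = 1.00

[A⁻]/[HA] = 1.00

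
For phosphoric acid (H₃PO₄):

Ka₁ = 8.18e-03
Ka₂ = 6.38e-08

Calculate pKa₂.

pKa₂ = -log(Ka₂) = -log(6.38e-08) = 7.20.

pK_{a2} = 7.20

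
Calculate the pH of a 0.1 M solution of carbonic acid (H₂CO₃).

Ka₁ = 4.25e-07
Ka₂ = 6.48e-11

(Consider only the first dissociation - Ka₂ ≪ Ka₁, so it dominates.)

First dissociation dominates. From Ka₁ = [H⁺][HA⁻]/[H₂A], x² + Ka₁·x − Ka₁·C = 0 with C = 0.1 M and Ka₁ = 4.25e-07. Solving: [H⁺] = (−Ka₁ + √(Ka₁² + 4·Ka₁·C)) / 2 = 2.0594e-04 M. pH = -log(2.0594e-04) = 3.69.

pH = 3.69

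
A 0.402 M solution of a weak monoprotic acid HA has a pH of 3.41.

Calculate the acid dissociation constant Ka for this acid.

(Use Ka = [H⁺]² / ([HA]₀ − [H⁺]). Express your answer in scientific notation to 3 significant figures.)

[H⁺] = 10^(−pH) = 10^(−3.41) = 3.890e-04 M. For HA ⇌ H⁺ + A⁻, Ka = [H⁺][A⁻]/[HA] = [H⁺]² / ([HA]₀ − [H⁺]) = (3.890e-04)² / (0.402 − 3.890e-04) = 3.77e-07.

K_a = 3.77e-07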